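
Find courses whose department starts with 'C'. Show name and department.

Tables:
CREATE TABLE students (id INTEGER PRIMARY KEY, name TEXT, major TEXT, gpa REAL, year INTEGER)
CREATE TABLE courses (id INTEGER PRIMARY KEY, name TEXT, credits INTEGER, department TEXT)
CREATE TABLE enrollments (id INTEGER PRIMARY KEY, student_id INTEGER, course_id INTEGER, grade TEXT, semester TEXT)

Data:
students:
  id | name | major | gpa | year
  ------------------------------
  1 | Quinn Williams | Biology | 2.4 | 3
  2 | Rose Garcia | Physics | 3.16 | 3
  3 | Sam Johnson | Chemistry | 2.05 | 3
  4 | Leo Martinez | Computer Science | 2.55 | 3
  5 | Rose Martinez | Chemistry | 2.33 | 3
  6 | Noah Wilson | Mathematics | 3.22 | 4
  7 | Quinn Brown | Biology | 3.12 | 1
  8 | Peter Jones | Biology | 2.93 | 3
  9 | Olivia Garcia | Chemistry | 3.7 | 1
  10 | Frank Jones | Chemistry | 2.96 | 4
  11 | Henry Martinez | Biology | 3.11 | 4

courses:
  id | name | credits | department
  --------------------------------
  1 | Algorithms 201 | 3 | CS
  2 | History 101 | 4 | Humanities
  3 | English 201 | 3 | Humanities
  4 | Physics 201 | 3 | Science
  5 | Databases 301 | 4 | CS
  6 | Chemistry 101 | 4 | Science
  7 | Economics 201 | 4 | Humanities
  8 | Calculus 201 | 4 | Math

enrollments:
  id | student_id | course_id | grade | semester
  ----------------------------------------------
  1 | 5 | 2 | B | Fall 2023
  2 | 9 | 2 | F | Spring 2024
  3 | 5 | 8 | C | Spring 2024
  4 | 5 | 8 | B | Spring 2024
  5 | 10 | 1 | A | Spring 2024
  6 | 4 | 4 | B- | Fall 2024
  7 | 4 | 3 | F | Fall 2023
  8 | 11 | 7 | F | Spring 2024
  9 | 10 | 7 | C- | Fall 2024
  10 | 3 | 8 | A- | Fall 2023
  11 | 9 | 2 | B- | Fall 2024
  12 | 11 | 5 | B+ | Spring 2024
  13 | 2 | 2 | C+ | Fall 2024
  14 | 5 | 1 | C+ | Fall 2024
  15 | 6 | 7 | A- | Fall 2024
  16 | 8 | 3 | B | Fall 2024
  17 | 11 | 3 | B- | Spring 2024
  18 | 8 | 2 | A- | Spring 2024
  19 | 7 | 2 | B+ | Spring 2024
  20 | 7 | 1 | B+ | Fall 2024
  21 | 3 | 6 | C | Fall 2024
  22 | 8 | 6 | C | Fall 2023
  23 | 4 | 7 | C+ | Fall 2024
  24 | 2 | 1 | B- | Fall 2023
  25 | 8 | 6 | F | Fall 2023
SELECT name, department FROM courses WHERE department LIKE 'C%'

Execution result:
name | department
Algorithms 201 | CS
Databases 301 | CS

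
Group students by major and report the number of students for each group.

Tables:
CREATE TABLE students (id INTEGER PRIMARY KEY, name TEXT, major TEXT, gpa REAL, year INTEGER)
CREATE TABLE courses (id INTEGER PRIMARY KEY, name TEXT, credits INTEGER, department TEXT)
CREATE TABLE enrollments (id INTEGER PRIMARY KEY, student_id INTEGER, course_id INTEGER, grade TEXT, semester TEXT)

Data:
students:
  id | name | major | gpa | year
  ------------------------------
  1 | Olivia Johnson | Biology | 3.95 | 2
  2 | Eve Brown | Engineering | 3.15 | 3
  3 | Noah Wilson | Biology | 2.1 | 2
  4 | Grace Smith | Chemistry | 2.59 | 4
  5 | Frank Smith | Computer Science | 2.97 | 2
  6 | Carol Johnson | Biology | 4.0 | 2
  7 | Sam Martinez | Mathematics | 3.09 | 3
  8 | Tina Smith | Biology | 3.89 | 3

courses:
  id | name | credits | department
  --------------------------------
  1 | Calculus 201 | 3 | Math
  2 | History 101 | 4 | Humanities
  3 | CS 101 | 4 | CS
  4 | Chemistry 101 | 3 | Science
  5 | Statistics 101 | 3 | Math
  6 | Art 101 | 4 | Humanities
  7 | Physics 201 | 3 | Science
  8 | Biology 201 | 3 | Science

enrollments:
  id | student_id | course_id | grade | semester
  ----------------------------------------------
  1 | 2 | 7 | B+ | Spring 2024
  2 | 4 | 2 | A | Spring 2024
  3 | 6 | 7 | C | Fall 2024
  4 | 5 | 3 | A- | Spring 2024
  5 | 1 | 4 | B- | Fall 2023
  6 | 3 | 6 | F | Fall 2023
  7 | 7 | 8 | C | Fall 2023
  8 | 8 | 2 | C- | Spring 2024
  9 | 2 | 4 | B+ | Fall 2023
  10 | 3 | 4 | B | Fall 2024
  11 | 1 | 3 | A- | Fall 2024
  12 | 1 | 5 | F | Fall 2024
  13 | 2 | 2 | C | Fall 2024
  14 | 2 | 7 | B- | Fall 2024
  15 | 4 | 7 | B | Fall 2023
SELECT major, COUNT(*) AS n FROM students GROUP BY major

Execution result:
major | n
Biology | 4
Chemistry | 1
Computer Science | 1
Engineering | 1
Mathematics | 1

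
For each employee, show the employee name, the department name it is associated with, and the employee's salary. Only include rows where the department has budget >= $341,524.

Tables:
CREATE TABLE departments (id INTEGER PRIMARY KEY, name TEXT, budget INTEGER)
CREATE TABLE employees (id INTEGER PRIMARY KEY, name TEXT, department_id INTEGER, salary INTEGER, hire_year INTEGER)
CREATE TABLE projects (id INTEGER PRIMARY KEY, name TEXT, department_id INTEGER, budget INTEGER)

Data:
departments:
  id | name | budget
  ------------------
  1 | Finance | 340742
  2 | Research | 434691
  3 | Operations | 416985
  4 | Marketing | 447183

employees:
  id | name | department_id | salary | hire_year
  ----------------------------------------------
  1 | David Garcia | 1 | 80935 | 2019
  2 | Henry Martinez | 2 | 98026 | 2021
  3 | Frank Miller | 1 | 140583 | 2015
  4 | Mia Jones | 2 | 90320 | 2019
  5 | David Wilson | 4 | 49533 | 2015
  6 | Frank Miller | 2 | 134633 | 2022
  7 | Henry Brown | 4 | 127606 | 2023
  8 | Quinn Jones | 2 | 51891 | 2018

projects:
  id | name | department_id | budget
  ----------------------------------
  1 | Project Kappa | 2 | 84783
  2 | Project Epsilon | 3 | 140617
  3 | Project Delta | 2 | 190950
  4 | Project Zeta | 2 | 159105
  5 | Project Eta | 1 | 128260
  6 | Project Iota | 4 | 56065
SELECT c.name, p.name AS department, c.salary FROM employees c JOIN departments p ON c.department_id = p.id WHERE p.budget >= 341524

Execution result:
name | department | salary
Henry Martinez | Research | 98026
Mia Jones | Research | 90320
David Wilson | Marketing | 49533
Frank Miller | Research | 134633
Henry Brown | Marketing | 127606
Quinn Jones | Research | 51891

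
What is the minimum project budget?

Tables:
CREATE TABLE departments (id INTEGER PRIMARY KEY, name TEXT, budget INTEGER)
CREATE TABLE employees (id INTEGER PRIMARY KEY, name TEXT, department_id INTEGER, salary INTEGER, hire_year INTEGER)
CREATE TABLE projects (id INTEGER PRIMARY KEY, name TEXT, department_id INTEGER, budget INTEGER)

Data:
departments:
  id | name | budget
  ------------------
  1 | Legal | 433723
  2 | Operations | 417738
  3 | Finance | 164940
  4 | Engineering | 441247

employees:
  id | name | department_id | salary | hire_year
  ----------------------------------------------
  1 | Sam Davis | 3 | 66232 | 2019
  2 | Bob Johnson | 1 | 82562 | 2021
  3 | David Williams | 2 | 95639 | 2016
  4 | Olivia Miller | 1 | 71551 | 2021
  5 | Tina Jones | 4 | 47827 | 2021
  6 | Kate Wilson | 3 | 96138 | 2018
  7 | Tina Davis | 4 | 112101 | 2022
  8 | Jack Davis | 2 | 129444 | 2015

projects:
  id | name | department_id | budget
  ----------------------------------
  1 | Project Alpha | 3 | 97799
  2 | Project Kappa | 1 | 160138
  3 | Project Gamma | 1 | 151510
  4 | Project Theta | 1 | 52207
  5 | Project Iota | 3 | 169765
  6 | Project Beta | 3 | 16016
SELECT MIN(budget) FROM projects

Execution result:
16016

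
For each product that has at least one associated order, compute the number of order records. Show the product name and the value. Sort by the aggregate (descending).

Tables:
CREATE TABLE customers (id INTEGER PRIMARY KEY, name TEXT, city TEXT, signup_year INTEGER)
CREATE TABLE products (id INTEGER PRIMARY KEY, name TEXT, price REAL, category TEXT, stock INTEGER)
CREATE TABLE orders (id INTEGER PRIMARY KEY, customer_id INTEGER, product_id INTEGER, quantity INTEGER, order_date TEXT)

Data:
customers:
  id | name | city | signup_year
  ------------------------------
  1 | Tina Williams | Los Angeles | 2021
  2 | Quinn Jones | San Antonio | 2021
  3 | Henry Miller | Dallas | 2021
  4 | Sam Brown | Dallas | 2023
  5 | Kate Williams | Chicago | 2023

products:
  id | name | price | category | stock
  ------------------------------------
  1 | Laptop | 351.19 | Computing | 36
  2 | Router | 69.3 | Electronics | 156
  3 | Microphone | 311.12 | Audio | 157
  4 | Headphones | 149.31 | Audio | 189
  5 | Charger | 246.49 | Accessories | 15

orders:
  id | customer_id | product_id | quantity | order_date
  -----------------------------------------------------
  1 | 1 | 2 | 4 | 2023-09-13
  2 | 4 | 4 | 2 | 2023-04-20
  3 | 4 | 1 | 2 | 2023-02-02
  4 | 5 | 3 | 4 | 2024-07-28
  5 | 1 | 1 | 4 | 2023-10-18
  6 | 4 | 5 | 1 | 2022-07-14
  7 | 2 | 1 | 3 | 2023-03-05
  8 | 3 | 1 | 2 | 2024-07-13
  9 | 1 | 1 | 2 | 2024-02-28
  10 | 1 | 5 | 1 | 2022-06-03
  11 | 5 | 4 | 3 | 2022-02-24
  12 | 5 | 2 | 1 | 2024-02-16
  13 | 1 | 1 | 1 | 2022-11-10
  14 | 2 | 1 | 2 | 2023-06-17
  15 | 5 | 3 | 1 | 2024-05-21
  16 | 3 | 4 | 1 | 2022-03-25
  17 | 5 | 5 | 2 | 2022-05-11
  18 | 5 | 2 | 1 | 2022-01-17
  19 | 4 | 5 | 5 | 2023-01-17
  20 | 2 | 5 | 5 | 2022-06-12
SELECT p.name, COUNT(*) AS n FROM orders c JOIN products p ON c.product_id = p.id GROUP BY p.id, p.name ORDER BY n DESC

Execution result:
name | n
Laptop | 7
Charger | 5
Router | 3
Headphones | 3
Microphone | 2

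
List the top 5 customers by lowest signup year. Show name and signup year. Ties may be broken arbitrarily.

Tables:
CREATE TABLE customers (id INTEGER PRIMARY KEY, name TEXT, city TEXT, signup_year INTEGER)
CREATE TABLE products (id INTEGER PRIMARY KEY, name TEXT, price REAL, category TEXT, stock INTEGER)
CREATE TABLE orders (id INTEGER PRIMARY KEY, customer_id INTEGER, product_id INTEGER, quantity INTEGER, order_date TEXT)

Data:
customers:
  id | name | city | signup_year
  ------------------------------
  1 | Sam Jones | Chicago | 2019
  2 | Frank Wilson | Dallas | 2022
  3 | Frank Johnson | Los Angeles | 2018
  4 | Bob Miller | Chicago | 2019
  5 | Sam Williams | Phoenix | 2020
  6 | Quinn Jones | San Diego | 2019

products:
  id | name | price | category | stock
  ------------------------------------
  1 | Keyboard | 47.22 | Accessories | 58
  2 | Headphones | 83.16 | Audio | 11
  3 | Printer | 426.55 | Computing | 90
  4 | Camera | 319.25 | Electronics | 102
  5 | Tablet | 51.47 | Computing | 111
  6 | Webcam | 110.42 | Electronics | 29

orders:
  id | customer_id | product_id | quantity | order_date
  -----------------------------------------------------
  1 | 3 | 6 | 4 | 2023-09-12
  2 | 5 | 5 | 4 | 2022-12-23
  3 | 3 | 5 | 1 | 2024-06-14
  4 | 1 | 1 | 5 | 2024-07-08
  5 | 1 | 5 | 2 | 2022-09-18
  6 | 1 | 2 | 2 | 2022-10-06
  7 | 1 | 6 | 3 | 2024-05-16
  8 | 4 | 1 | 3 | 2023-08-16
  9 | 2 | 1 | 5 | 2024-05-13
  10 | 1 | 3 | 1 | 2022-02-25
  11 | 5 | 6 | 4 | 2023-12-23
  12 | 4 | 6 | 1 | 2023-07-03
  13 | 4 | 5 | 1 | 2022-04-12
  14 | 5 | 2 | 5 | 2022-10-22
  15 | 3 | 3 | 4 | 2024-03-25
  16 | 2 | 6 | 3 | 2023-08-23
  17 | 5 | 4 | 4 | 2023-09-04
SELECT name, signup_year FROM customers ORDER BY signup_year ASC LIMIT 5

Execution result:
name | signup_year
Frank Johnson | 2018
Sam Jones | 2019
Bob Miller | 2019
Quinn Jones | 2019
Sam Williams | 2020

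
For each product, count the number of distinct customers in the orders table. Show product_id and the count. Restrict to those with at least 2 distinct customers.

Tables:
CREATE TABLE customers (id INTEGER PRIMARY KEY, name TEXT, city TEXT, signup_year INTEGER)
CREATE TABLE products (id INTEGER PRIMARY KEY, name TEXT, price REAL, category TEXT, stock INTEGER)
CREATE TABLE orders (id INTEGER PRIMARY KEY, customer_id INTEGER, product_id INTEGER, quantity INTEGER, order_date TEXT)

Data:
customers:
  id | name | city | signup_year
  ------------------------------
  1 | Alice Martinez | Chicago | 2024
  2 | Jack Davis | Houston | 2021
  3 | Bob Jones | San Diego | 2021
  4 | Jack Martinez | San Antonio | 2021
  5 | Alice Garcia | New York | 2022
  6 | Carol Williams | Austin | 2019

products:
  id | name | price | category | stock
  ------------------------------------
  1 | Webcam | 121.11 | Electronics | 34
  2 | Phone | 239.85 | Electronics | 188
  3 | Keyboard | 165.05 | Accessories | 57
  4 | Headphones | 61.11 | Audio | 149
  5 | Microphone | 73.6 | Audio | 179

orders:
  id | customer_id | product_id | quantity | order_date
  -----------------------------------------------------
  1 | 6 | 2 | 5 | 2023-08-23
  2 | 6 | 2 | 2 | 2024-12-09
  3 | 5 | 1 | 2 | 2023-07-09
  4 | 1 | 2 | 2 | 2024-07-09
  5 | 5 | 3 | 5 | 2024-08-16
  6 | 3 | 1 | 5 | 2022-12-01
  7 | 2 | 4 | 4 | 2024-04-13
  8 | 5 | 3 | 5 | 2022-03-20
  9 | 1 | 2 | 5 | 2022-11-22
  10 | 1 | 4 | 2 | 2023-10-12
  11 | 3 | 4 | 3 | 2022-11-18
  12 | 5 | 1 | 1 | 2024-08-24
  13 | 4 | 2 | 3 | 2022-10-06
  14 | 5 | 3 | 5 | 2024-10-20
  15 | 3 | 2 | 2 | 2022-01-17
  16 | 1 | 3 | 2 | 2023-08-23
SELECT product_id, COUNT(DISTINCT customer_id) AS distinct_customer_count FROM orders GROUP BY product_id HAVING COUNT(DISTINCT customer_id) >= 2

Execution result:
product_id | distinct_customer_count
1 | 2
2 | 4
3 | 2
4 | 3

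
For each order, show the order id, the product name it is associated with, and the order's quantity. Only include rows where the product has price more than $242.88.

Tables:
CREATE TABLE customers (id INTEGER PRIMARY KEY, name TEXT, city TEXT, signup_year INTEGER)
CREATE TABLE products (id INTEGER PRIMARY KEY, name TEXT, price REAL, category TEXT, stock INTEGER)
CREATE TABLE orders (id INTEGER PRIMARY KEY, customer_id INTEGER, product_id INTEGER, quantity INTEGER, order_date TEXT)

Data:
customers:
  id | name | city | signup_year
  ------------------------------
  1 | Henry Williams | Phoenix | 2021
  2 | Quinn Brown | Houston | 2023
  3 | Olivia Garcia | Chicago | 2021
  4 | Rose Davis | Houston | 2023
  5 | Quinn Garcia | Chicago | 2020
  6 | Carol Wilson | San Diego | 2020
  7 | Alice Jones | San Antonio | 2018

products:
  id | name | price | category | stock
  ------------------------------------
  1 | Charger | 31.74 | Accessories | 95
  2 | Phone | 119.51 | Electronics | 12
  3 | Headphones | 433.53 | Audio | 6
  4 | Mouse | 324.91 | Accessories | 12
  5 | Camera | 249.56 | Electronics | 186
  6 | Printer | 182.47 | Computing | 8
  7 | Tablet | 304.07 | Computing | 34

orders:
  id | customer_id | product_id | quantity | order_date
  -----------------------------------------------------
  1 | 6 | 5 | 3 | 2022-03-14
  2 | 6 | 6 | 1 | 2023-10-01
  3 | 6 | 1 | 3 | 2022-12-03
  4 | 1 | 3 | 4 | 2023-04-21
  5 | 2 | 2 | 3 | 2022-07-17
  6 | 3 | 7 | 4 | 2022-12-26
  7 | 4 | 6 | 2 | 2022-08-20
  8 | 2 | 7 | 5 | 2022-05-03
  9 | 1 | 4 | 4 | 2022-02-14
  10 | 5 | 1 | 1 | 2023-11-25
SELECT c.id, p.name AS product, c.quantity FROM orders c JOIN products p ON c.product_id = p.id WHERE p.price > 242.88

Execution result:
id | product | quantity
1 | Camera | 3
4 | Headphones | 4
6 | Tablet | 4
8 | Tablet | 5
9 | Mouse | 4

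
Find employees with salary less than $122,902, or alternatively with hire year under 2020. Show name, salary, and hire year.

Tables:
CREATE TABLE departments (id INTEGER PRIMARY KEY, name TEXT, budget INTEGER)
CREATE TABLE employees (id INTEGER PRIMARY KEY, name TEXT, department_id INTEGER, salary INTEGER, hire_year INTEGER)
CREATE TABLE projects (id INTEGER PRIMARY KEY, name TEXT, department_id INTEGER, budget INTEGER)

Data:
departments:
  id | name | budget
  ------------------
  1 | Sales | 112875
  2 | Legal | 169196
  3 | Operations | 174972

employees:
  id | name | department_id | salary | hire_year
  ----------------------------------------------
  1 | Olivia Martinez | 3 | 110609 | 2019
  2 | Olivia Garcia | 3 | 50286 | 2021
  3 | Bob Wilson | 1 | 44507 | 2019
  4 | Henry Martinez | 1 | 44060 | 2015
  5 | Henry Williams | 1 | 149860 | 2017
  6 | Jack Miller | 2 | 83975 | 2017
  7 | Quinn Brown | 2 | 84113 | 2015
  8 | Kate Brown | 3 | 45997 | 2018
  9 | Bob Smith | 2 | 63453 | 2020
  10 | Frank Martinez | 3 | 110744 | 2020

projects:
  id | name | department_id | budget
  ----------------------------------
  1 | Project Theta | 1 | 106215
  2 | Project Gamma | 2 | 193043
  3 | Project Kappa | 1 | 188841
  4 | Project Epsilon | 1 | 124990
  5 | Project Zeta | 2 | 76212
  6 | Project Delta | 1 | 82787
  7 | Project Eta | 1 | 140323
SELECT name, salary, hire_year FROM employees WHERE salary < 122902 OR hire_year < 2020

Execution result:
name | salary | hire_year
Olivia Martinez | 110609 | 2019
Olivia Garcia | 50286 | 2021
Bob Wilson | 44507 | 2019
Henry Martinez | 44060 | 2015
Henry Williams | 149860 | 2017
Jack Miller | 83975 | 2017
Quinn Brown | 84113 | 2015
Kate Brown | 45997 | 2018
Bob Smith | 63453 | 2020
Frank Martinez | 110744 | 2020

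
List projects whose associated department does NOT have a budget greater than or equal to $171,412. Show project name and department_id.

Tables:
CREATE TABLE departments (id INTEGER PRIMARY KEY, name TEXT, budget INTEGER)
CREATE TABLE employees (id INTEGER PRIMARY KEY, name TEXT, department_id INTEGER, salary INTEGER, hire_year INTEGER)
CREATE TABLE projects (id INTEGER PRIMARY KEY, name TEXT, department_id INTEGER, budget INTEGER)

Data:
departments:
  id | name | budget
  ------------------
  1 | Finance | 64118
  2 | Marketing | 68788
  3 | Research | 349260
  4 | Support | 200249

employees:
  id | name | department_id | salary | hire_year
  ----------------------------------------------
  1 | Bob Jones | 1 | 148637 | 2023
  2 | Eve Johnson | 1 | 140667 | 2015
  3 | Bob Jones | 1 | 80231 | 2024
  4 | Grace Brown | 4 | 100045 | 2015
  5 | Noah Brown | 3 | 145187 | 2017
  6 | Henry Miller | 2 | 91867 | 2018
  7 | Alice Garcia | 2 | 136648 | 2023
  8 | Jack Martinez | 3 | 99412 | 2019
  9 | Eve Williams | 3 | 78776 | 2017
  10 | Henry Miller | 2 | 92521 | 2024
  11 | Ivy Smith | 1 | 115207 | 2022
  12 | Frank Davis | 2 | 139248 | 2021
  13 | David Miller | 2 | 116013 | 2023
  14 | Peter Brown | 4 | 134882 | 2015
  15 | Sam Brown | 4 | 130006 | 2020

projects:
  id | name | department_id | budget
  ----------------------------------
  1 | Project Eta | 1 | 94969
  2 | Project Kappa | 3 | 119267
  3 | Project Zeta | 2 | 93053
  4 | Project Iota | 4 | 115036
SELECT name, department_id FROM projects WHERE department_id NOT IN (SELECT id FROM departments WHERE budget >= 171412)

Execution result:
name | department_id
Project Eta | 1
Project Zeta | 2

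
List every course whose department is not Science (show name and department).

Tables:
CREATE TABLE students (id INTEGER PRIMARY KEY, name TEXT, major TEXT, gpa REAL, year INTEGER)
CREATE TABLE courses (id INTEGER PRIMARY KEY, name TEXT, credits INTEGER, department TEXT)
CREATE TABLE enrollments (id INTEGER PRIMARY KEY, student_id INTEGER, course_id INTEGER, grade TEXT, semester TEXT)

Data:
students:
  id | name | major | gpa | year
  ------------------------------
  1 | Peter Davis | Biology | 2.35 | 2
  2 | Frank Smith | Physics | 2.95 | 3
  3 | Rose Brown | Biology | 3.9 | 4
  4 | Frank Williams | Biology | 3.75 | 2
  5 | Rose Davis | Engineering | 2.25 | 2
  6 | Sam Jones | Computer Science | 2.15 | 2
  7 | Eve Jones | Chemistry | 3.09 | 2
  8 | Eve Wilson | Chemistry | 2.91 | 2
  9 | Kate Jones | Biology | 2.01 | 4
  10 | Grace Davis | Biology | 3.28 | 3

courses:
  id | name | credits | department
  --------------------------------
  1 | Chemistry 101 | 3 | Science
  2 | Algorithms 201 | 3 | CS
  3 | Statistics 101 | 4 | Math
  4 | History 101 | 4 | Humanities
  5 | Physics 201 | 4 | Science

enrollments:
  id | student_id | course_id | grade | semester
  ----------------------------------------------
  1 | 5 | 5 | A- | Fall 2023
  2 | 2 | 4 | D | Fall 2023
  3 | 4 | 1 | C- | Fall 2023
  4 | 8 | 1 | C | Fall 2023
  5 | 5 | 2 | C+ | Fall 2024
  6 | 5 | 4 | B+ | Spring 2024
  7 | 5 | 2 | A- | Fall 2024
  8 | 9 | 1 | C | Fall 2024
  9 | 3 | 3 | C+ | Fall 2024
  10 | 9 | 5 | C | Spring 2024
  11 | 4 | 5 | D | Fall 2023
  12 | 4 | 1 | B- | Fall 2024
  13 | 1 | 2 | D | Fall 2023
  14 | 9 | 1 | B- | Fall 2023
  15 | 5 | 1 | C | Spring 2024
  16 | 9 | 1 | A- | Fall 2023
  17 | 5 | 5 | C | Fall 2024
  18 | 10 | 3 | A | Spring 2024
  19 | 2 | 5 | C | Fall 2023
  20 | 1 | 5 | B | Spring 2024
SELECT name, department FROM courses WHERE department <> 'Science'

Execution result:
name | department
Algorithms 201 | CS
Statistics 101 | Math
History 101 | Humanities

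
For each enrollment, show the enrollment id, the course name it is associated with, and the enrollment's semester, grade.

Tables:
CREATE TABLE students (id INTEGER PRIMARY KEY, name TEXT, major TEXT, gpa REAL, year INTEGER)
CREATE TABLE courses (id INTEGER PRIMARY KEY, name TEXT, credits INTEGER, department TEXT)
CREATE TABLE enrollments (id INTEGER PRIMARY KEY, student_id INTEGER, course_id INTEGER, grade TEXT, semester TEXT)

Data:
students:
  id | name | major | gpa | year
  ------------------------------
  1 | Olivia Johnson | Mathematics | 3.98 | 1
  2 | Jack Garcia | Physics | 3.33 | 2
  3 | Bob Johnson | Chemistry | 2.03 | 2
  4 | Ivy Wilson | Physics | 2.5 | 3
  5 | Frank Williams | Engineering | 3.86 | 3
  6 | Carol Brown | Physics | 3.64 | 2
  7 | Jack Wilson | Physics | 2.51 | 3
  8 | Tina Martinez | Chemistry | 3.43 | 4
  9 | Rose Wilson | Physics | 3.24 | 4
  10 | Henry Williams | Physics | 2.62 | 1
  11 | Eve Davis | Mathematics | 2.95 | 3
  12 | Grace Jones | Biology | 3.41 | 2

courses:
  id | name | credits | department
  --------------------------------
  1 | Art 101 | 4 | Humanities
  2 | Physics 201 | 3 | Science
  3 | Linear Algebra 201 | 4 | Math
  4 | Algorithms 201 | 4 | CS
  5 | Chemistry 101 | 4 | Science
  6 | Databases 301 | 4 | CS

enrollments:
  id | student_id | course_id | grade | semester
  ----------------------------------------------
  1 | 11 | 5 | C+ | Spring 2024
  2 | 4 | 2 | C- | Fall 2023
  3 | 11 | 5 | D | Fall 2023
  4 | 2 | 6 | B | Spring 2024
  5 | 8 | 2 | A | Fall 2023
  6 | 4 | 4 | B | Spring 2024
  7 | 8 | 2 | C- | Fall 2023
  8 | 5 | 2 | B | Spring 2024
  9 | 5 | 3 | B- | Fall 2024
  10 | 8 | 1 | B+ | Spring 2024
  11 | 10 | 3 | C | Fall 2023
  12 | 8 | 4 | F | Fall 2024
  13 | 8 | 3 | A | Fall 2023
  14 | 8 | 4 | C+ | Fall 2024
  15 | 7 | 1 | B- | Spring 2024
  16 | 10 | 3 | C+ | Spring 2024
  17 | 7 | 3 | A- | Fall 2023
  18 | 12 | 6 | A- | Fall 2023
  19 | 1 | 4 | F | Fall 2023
SELECT c.id, p.name AS course, c.semester, c.grade FROM enrollments c JOIN courses p ON c.course_id = p.id

Execution result:
id | course | semester | grade
1 | Chemistry 101 | Spring 2024 | C+
2 | Physics 201 | Fall 2023 | C-
3 | Chemistry 101 | Fall 2023 | D
4 | Databases 301 | Spring 2024 | B
5 | Physics 201 | Fall 2023 | A
6 | Algorithms 201 | Spring 2024 | B
7 | Physics 201 | Fall 2023 | C-
8 | Physics 201 | Spring 2024 | B
9 | Linear Algebra 201 | Fall 2024 | B-
10 | Art 101 | Spring 2024 | B+
11 | Linear Algebra 201 | Fall 2023 | C
12 | Algorithms 201 | Fall 2024 | F
13 | Linear Algebra 201 | Fall 2023 | A
14 | Algorithms 201 | Fall 2024 | C+
15 | Art 101 | Spring 2024 | B-
16 | Linear Algebra 201 | Spring 2024 | C+
17 | Linear Algebra 201 | Fall 2023 | A-
18 | Databases 301 | Fall 2023 | A-
19 | Algorithms 201 | Fall 2023 | F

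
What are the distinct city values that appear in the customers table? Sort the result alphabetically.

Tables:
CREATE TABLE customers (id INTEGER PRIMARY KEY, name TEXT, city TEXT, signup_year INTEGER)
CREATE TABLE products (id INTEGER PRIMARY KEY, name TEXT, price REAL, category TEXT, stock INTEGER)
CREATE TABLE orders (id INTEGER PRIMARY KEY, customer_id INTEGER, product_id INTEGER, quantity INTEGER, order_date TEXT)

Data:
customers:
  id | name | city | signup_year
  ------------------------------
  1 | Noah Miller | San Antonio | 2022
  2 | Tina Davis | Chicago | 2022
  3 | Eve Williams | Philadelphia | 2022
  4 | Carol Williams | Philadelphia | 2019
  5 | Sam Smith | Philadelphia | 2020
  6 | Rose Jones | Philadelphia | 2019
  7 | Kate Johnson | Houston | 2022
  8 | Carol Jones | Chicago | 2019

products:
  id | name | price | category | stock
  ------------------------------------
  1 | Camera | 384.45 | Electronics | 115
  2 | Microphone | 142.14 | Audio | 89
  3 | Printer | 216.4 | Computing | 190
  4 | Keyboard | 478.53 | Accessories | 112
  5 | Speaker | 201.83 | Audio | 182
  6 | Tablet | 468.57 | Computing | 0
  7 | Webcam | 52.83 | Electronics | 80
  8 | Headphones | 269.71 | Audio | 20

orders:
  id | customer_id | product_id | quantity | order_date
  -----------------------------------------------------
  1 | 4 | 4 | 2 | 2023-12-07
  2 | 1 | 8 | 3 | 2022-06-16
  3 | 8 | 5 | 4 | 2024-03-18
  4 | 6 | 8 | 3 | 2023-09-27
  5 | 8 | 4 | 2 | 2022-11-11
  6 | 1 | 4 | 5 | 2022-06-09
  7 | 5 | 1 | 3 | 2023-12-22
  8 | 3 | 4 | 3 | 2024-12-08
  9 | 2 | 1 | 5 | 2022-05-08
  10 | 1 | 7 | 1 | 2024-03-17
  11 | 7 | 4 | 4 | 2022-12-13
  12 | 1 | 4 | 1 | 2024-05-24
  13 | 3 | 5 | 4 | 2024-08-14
SELECT DISTINCT city FROM customers ORDER BY city

Execution result:
city
Chicago
Houston
Philadelphia
San Antonio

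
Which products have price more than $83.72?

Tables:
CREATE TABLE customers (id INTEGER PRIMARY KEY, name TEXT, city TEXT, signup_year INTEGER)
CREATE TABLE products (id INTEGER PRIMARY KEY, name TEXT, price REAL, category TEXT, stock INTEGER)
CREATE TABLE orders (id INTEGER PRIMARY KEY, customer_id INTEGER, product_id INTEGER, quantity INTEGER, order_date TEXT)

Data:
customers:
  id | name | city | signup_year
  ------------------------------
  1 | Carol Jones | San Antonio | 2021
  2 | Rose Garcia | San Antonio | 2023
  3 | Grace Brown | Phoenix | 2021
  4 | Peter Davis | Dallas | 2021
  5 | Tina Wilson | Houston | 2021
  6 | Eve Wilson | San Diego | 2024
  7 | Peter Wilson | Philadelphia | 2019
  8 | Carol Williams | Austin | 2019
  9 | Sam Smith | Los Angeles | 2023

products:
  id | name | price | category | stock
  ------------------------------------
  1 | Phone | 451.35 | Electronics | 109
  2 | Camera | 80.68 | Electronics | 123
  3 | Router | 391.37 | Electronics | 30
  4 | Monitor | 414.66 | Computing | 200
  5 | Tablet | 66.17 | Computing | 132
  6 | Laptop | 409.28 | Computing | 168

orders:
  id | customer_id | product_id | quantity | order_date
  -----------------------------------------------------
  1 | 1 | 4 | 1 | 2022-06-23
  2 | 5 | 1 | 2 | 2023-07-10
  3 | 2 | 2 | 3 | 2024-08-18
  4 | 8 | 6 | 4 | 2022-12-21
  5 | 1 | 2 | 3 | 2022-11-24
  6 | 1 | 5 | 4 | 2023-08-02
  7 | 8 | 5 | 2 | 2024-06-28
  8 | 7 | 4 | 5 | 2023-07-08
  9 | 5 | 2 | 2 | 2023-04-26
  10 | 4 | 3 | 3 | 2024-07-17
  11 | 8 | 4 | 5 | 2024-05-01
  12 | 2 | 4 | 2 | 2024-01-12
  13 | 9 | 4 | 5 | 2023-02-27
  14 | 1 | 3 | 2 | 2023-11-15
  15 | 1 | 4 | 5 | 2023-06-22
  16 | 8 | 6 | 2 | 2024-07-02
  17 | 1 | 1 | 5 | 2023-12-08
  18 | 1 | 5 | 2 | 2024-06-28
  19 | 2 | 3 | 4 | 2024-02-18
SELECT name, price FROM products WHERE price > 83.72

Execution result:
name | price
Phone | 451.35
Router | 391.37
Monitor | 414.66
Laptop | 409.28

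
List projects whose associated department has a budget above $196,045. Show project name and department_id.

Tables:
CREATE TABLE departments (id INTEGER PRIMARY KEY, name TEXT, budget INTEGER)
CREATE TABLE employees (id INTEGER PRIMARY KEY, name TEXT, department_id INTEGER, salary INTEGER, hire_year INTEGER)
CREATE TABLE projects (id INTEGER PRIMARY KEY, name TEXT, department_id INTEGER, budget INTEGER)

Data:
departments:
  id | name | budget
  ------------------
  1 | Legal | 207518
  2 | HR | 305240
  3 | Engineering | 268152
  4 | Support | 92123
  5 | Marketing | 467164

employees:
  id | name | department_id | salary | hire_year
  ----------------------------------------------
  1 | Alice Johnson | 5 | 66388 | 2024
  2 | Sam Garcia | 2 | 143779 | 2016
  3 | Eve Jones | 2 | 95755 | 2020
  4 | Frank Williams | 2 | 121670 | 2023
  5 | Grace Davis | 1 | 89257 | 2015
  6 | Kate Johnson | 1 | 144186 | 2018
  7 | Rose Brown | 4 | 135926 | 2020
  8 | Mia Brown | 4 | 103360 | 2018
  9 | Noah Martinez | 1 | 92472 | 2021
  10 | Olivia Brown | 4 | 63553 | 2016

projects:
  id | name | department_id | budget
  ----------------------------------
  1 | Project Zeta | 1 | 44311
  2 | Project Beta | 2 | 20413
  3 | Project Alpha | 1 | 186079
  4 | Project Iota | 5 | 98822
SELECT name, department_id FROM projects WHERE department_id IN (SELECT id FROM departments WHERE budget > 196045)

Execution result:
name | department_id
Project Zeta | 1
Project Beta | 2
Project Alpha | 1
Project Iota | 5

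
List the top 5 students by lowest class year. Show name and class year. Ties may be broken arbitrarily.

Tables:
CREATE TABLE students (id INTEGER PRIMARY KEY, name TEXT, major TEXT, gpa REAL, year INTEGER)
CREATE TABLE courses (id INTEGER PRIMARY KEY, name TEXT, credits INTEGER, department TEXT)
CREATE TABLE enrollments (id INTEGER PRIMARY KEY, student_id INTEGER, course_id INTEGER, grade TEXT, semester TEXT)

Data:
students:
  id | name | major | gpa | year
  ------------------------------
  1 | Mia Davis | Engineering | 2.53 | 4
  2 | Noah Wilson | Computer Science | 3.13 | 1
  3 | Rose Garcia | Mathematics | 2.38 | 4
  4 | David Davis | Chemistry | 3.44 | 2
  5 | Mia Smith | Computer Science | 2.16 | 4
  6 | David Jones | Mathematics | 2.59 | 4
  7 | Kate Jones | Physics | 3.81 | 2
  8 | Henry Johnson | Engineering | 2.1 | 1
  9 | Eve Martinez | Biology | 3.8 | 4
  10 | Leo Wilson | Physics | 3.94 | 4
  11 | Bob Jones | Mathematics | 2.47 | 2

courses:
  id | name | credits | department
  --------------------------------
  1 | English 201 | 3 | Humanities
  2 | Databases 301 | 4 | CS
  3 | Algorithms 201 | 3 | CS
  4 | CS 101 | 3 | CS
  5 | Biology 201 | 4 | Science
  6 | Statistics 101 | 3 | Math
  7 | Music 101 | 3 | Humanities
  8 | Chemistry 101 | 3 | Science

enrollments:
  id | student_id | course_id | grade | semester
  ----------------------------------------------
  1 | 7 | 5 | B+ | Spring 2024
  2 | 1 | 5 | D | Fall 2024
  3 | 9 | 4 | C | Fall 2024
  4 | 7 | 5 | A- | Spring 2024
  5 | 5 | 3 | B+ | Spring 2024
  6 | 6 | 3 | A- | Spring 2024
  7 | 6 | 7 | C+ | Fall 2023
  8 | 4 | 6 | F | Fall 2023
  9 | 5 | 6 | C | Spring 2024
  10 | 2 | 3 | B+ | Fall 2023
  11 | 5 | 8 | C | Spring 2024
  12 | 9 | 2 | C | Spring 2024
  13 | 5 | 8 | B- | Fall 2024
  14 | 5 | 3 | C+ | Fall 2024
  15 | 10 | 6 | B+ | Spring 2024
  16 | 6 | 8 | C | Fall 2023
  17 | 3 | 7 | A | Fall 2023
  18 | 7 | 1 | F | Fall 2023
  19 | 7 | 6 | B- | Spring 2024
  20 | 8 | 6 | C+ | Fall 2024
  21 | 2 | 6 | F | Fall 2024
SELECT name, year FROM students ORDER BY year ASC LIMIT 5

Execution result:
name | year
Noah Wilson | 1
Henry Johnson | 1
David Davis | 2
Kate Jones | 2
Bob Jones | 2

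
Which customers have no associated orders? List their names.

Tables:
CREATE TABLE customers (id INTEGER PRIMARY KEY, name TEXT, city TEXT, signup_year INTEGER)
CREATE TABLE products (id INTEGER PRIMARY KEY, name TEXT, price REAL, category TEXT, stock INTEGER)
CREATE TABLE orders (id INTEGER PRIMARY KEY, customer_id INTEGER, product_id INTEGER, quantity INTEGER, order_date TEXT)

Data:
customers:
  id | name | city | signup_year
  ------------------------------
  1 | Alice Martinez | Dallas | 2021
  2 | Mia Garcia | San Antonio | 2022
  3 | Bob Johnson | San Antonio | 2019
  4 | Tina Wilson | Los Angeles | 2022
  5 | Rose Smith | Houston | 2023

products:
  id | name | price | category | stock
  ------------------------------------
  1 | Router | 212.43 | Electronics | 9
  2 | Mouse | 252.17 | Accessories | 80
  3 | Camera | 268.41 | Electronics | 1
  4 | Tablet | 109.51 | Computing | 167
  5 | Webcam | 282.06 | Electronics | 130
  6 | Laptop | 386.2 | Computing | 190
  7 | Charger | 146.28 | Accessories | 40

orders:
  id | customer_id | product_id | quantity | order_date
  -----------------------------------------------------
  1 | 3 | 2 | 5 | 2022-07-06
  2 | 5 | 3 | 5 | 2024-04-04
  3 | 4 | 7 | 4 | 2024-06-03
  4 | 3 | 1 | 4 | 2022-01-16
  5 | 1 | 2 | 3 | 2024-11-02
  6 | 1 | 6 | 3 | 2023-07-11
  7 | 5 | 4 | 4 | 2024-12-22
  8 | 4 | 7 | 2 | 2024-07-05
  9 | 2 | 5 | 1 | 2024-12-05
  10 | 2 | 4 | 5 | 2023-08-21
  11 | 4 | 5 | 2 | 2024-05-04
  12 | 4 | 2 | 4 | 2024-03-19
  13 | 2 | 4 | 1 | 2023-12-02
SELECT p.name FROM customers p LEFT JOIN orders c ON c.customer_id = p.id WHERE c.id IS NULL

Execution result:
(no rows)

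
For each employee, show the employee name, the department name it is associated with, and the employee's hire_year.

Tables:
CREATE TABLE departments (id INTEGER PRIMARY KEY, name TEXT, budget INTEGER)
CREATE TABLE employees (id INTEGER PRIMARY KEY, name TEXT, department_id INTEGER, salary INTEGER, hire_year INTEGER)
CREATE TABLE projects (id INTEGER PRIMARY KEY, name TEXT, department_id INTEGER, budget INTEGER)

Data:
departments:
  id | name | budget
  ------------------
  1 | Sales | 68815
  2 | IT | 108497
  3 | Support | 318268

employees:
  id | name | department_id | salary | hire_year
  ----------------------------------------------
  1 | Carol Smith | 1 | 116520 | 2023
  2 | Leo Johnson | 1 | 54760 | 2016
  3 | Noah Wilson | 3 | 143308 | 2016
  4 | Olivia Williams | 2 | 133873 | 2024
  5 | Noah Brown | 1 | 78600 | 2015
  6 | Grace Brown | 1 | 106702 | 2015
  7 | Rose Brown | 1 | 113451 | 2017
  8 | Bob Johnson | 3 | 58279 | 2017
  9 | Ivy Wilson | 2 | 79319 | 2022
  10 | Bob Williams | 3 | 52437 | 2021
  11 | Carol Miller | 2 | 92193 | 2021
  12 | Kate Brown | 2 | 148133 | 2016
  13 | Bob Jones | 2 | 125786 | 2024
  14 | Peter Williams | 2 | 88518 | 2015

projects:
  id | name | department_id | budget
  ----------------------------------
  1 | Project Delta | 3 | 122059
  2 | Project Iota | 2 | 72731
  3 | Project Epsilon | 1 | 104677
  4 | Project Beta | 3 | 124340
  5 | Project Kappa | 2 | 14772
SELECT c.name, p.name AS department, c.hire_year FROM employees c JOIN departments p ON c.department_id = p.id

Execution result:
name | department | hire_year
Carol Smith | Sales | 2023
Leo Johnson | Sales | 2016
Noah Wilson | Support | 2016
Olivia Williams | IT | 2024
Noah Brown | Sales | 2015
Grace Brown | Sales | 2015
Rose Brown | Sales | 2017
Bob Johnson | Support | 2017
Ivy Wilson | IT | 2022
Bob Williams | Support | 2021
Carol Miller | IT | 2021
Kate Brown | IT | 2016
Bob Jones | IT | 2024
Peter Williams | IT | 2015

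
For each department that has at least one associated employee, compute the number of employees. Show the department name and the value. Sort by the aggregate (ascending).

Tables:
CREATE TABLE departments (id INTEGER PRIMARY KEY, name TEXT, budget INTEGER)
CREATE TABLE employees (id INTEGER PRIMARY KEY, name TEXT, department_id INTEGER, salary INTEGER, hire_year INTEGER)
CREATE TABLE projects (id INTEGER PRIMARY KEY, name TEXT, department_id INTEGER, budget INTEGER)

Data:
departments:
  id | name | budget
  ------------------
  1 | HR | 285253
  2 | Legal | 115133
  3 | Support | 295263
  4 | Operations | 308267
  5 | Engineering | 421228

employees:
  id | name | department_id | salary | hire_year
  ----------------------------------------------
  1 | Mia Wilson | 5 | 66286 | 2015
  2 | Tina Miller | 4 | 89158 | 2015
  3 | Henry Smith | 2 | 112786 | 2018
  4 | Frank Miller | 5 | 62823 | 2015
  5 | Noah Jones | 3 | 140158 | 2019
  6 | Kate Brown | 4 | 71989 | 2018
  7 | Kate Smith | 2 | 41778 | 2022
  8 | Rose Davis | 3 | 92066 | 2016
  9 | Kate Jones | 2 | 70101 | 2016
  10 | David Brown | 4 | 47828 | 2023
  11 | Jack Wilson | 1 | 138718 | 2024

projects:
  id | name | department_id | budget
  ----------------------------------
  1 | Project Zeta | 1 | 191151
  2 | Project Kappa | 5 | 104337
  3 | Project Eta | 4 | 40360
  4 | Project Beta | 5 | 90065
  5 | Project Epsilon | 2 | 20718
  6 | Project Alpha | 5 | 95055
SELECT p.name, COUNT(*) AS n FROM employees c JOIN departments p ON c.department_id = p.id GROUP BY p.id, p.name ORDER BY n ASC

Execution result:
name | n
HR | 1
Support | 2
Engineering | 2
Legal | 3
Operations | 3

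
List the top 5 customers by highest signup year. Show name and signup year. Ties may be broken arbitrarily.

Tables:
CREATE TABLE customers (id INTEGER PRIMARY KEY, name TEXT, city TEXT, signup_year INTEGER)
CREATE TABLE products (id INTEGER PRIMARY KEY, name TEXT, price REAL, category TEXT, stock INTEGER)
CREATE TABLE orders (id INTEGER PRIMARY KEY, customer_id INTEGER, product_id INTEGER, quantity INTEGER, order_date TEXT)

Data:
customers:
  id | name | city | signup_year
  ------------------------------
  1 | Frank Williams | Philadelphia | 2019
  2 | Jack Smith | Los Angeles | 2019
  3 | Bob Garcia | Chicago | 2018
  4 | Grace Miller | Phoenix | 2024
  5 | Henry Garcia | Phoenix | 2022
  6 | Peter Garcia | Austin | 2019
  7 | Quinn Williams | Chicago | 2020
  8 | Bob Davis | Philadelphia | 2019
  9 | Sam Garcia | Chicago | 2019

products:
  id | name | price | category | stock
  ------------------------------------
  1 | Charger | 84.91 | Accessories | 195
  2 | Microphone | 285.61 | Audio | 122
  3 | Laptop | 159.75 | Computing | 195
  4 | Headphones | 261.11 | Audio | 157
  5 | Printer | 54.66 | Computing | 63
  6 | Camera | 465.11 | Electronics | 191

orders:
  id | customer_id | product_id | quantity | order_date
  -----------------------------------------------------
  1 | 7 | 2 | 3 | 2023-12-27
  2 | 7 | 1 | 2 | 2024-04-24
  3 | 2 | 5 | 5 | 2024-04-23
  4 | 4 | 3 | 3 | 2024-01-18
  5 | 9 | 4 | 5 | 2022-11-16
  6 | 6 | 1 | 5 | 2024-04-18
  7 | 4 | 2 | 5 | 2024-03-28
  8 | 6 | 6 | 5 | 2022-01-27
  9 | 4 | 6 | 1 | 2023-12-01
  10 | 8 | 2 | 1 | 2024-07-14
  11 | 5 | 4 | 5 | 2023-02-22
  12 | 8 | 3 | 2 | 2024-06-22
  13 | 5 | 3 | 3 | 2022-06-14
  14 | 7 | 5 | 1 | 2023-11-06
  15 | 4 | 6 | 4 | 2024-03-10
SELECT name, signup_year FROM customers ORDER BY signup_year DESC LIMIT 5

Execution result:
name | signup_year
Grace Miller | 2024
Henry Garcia | 2022
Quinn Williams | 2020
Frank Williams | 2019
Jack Smith | 2019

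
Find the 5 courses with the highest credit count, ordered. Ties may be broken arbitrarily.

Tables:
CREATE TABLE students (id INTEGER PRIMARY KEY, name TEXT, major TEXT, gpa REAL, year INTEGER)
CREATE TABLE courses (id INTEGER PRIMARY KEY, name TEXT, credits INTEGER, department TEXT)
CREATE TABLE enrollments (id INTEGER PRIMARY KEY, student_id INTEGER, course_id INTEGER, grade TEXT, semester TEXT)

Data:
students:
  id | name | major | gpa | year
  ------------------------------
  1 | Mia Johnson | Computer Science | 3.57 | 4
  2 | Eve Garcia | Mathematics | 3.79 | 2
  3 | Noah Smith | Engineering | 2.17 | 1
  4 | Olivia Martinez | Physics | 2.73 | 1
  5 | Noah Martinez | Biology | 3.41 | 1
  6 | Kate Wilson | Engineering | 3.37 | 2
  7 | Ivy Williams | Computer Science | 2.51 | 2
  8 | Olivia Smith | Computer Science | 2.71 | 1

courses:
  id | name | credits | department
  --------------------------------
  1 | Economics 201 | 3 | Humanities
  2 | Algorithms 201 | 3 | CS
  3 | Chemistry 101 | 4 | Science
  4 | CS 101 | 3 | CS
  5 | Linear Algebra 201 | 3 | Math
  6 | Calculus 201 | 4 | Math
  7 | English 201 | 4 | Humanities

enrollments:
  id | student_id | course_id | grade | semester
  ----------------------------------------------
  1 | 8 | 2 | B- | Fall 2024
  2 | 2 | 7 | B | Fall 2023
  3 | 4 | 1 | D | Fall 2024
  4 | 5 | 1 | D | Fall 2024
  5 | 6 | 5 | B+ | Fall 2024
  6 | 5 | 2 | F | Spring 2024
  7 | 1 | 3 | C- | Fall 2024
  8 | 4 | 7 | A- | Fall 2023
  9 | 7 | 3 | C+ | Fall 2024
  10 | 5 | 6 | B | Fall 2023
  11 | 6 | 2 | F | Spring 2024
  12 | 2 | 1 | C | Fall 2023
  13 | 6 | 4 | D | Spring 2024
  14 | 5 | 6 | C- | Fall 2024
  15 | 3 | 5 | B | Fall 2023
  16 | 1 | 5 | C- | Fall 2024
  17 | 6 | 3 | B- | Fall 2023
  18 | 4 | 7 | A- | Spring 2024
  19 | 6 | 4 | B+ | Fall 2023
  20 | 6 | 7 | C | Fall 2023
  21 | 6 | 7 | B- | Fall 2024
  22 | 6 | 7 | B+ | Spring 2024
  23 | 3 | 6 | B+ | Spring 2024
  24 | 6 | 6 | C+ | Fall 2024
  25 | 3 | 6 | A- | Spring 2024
SELECT name, credits FROM courses ORDER BY credits DESC LIMIT 5

Execution result:
name | credits
Chemistry 101 | 4
Calculus 201 | 4
English 201 | 4
Economics 201 | 3
Algorithms 201 | 3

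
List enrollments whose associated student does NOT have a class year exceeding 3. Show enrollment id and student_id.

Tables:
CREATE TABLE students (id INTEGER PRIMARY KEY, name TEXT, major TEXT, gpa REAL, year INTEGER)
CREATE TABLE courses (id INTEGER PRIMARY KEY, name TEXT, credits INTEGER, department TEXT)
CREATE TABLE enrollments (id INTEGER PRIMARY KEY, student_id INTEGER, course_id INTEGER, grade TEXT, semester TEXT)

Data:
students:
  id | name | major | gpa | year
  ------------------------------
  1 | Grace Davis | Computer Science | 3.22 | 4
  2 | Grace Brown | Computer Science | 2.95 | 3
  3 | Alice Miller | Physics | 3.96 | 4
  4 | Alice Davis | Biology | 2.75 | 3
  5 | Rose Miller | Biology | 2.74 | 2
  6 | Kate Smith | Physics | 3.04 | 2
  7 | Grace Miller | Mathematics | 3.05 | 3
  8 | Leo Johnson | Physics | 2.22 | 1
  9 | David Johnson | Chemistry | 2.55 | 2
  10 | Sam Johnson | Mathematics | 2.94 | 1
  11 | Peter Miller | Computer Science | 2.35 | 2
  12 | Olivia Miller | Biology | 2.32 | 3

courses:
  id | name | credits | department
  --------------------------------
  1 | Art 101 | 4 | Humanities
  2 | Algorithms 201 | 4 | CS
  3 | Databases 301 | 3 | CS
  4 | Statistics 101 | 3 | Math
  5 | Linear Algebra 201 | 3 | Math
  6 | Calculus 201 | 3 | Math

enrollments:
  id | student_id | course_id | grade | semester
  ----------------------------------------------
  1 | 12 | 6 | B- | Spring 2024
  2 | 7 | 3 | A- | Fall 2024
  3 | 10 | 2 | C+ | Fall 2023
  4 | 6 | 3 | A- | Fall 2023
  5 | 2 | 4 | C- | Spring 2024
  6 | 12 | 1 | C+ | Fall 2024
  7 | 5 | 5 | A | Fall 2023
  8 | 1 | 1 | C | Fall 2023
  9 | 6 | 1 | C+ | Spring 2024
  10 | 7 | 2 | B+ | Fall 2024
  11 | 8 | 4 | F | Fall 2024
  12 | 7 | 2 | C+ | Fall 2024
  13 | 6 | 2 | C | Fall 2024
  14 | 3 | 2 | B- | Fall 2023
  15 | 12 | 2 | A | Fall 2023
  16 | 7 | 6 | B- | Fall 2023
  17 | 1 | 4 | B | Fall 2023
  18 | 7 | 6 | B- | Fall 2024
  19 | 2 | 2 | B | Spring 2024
SELECT id, student_id FROM enrollments WHERE student_id NOT IN (SELECT id FROM students WHERE year > 3)

Execution result:
id | student_id
1 | 12
2 | 7
3 | 10
4 | 6
5 | 2
6 | 12
7 | 5
9 | 6
10 | 7
11 | 8
12 | 7
13 | 6
15 | 12
16 | 7
18 | 7
19 | 2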